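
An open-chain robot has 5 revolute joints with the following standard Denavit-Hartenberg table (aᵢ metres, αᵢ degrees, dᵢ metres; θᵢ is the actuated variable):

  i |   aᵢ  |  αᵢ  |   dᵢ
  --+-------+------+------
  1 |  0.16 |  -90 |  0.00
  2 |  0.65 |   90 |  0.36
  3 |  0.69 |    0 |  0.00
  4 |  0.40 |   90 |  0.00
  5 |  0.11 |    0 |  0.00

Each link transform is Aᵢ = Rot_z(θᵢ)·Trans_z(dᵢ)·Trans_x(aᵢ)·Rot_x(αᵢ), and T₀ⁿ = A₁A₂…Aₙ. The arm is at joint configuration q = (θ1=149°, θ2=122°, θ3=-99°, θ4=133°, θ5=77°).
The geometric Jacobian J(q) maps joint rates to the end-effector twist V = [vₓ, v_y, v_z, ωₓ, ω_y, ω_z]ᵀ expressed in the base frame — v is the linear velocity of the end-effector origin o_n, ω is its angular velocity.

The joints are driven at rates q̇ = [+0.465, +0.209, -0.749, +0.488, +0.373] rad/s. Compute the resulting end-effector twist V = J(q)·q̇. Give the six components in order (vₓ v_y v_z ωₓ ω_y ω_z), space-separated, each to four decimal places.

o_n = [0.2344, -0.0428, -0.8151]
J₁: ẑ×o_n = [0.0428, 0.2344, -0.0000], ω = ẑ
J2: z=[-0.5150, -0.8572, 0.0000] o=[-0.1371, 0.0824, 0.0000] → [0.6987, -0.4198, 0.3830, -0.5150, -0.8572, 0.0000]
J3: z=[-0.7269, 0.4368, -0.5299] o=[-0.0273, -0.4036, -0.5512] → [0.0759, -0.3305, -0.3765, -0.7269, 0.4368, -0.5299]
J4: z=[-0.7269, 0.4368, -0.5299] o=[0.2747, 0.2100, -0.4597] → [-0.2892, -0.2370, 0.2014, -0.7269, 0.4368, -0.5299]
J5: z=[0.6810, 0.5580, -0.4742] o=[0.3101, -0.0722, -0.7409] → [-0.0275, 0.0864, 0.0622, 0.6810, 0.5580, -0.4742]
V = J·q̇ = [-0.0423, 0.1854, 0.4836, 0.3361, -0.0850, 0.4264]

-0.0423 0.1854 0.4836 0.3361 -0.0850 0.4264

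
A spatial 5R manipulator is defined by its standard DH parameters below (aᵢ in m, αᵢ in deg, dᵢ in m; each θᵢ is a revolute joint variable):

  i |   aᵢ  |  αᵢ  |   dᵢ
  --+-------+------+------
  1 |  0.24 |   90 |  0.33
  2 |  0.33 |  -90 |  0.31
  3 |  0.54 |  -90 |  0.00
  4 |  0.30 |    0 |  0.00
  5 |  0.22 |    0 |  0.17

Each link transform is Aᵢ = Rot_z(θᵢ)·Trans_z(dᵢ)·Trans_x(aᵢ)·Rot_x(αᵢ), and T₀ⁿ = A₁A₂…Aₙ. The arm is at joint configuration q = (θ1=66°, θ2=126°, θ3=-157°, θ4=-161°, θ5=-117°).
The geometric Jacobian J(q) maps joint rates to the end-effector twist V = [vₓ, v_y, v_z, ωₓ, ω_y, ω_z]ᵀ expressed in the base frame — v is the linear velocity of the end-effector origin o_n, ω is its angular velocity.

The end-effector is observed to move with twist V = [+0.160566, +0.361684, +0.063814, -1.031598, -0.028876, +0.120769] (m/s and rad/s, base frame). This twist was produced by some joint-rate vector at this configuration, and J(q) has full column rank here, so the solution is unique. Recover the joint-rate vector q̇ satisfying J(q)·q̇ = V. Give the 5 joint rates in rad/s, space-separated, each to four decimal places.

o_n = [0.6341, 0.0017, 0.5077]
J₁: ẑ×o_n = [-0.0017, 0.6341, 0.0000], ω = ẑ
J2: z=[0.9135, -0.4067, 0.0000] o=[0.0976, 0.2193, 0.3300] → [-0.0723, -0.1623, 0.0195, 0.9135, -0.4067, 0.0000]
J3: z=[-0.3291, -0.7391, -0.5878] o=[0.3019, -0.0840, 0.5970] → [0.1164, -0.2247, 0.2173, -0.3291, -0.7391, -0.5878]
J4: z=[0.7475, -0.5842, 0.3161] o=[0.6135, 0.0971, 0.1948] → [-0.1526, -0.2273, -0.0592, 0.7475, -0.5842, 0.3161]
J5: z=[0.7475, -0.5842, 0.3161] o=[0.4177, -0.0703, 0.3487] → [-0.1156, -0.0504, 0.1802, 0.7475, -0.5842, 0.3161]
q̇ = J⁺·V = [0.6230, -0.5910, 0.6560, 0.0030, -0.3720]

0.6230 -0.5910 0.6560 0.0030 -0.3720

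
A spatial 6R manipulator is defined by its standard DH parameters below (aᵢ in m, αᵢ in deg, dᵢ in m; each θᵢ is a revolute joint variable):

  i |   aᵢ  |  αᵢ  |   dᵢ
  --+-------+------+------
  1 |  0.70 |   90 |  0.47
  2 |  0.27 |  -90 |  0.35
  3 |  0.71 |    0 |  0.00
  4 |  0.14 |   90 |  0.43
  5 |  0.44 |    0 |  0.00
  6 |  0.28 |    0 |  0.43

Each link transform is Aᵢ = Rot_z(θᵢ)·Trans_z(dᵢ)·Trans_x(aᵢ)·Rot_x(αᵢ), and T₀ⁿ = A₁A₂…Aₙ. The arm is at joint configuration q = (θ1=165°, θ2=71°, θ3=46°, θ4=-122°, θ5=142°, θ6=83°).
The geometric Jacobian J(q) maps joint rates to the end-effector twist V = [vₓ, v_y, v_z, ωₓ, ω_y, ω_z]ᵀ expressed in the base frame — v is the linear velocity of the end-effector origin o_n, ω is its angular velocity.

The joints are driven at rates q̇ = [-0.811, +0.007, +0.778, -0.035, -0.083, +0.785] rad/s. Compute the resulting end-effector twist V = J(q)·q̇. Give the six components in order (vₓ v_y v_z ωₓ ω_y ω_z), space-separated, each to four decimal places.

-0.1655 0.4618 -0.5802 0.9386 -0.0684 -1.2131

o_n = [-0.4112, -0.3551, 0.8683]
J₁: ẑ×o_n = [0.3551, -0.4112, 0.0000], ω = ẑ
J2: z=[0.2588, 0.9659, 0.0000] o=[-0.6761, 0.1812, 0.4700] → [0.3847, -0.1031, -0.3947, 0.2588, 0.9659, 0.0000]
J3: z=[0.9133, -0.2447, 0.3256] o=[-0.6705, 0.5420, 0.7253] → [0.2571, -0.0462, -0.7558, 0.9133, -0.2447, 0.3256]
J4: z=[0.9133, -0.2447, 0.3256] o=[-0.9578, 0.0902, 1.1916] → [0.2241, 0.4733, -0.2729, 0.9133, -0.2447, 0.3256]
J5: z=[0.3677, 0.1519, -0.9174] o=[-0.5405, 0.1191, 1.3636] → [-0.5102, 0.0635, -0.1940, 0.3677, 0.1519, -0.9174]
J6: z=[0.3677, 0.1519, -0.9174] o=[-0.3538, -0.2793, 1.3725] → [-0.1462, 0.2381, -0.0192, 0.3677, 0.1519, -0.9174]
V = J·q̇ = [-0.1655, 0.4618, -0.5802, 0.9386, -0.0684, -1.2131]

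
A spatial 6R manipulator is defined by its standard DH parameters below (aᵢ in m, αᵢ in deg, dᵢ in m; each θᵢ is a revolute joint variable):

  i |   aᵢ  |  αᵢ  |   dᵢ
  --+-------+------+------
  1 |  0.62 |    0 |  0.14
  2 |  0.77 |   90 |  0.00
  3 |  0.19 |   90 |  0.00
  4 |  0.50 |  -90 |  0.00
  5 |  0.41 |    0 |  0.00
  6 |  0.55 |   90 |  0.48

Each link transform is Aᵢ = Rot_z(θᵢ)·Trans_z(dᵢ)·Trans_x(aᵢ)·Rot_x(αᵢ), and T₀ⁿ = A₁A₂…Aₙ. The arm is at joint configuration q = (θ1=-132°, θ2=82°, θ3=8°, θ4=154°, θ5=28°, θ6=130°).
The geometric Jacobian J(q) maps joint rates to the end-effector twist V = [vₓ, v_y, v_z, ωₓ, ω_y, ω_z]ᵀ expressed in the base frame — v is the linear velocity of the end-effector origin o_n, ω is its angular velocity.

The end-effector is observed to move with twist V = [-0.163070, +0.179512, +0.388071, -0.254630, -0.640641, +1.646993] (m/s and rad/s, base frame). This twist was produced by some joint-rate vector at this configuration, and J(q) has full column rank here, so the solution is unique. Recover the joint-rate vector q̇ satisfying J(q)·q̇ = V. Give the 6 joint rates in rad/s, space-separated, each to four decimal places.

o_n = [0.0423, -0.5745, 0.4878]
J₁: ẑ×o_n = [0.5745, 0.0423, -0.0000], ω = ẑ
J2: z=[0.0000, 0.0000, 1.0000] o=[-0.4149, -0.4607, 0.1400] → [0.1137, 0.4571, -0.0000, 0.0000, 0.0000, 1.0000]
J3: z=[-0.7660, -0.6428, 0.0000] o=[0.0801, -1.0506, 0.1400] → [-0.2235, 0.2664, -0.3890, -0.7660, -0.6428, 0.0000]
J4: z=[0.0895, -0.1066, -0.9903] o=[0.2010, -1.1947, 0.1664] → [0.5800, 0.1285, 0.0386, 0.0895, -0.1066, -0.9903]
J5: z=[0.4095, 0.9103, -0.0610] o=[-0.2529, -0.9947, 0.1039] → [0.3751, -0.1752, -0.0967, 0.4095, 0.9103, -0.0610]
J6: z=[0.4095, 0.9103, -0.0610] o=[-0.5988, -0.8294, 0.2492] → [0.2327, -0.1368, -0.4792, 0.4095, 0.9103, -0.0610]
q̇ = J⁺·V = [0.6480, 0.3340, -0.2470, -0.6130, -0.3650, -0.5850]

0.6480 0.3340 -0.2470 -0.6130 -0.3650 -0.5850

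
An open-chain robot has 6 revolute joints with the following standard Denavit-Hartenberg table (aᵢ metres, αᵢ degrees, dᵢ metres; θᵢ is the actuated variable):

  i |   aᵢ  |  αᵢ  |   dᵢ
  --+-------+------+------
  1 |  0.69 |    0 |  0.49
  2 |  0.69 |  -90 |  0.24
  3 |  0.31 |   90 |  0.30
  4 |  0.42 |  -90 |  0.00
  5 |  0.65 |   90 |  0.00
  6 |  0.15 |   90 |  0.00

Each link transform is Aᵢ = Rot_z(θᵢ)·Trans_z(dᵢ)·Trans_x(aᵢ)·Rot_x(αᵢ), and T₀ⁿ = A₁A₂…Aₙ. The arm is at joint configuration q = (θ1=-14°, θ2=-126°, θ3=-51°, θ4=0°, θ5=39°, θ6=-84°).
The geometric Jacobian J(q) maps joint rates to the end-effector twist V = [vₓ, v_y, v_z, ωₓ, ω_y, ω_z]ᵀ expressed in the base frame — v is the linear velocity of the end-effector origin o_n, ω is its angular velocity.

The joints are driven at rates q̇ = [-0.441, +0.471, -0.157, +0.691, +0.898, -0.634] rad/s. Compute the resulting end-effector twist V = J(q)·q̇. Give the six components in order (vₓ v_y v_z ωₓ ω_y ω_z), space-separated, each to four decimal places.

o_n = [-0.6128, -1.4398, 1.4357]
J₁: ẑ×o_n = [1.4398, -0.6128, 0.0000], ω = ẑ
J2: z=[0.0000, 0.0000, 1.0000] o=[0.6695, -0.1669, 0.4900] → [1.2729, -1.2823, 0.0000, 0.0000, 0.0000, 1.0000]
J3: z=[0.6428, -0.7660, 0.0000] o=[0.1409, -0.6104, 0.7300] → [-0.5406, -0.4536, -1.1105, 0.6428, -0.7660, 0.0000]
J4: z=[0.5953, 0.4995, 0.6293] o=[0.1843, -0.9657, 0.9709] → [0.5306, -0.7784, 0.1159, 0.5953, 0.4995, 0.6293]
J5: z=[0.6428, -0.7660, 0.0000] o=[-0.0182, -1.1356, 1.2973] → [-0.1060, -0.0890, -0.6511, 0.6428, -0.7660, 0.0000]
J6: z=[0.1593, 0.1336, 0.9781] o=[-0.5052, -1.5442, 1.4325] → [-0.1017, -0.1058, 0.0310, 0.1593, 0.1336, 0.9781]
V = J·q̇ = [0.3854, -0.8132, -0.3499, 0.7867, -0.3072, -0.1553]

0.3854 -0.8132 -0.3499 0.7867 -0.3072 -0.1553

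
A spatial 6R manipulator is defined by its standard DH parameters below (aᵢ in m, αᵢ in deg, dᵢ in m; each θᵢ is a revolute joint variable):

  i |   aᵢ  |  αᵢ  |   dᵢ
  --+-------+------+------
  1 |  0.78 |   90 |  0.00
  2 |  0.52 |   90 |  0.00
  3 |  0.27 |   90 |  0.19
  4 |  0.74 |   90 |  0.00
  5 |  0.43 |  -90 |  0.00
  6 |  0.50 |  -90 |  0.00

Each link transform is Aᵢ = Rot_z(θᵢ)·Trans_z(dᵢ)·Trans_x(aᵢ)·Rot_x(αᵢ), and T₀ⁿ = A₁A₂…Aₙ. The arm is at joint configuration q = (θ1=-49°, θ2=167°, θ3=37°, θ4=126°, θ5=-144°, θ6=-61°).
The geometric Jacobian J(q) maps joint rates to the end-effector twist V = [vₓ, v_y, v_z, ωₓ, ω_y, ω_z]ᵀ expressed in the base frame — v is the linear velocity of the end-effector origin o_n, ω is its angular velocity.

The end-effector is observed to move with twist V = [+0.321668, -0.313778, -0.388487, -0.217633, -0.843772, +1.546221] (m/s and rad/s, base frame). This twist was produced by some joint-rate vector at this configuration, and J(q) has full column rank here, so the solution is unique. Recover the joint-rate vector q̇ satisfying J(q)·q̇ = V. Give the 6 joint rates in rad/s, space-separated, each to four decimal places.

o_n = [-0.3081, -0.5932, 0.7449]
J₁: ẑ×o_n = [0.5932, -0.3081, 0.0000], ω = ẑ
J2: z=[-0.7547, -0.6561, 0.0000] o=[0.5117, -0.5887, 0.0000] → [-0.4887, 0.5622, -0.5344, -0.7547, -0.6561, 0.0000]
J3: z=[0.1476, -0.1698, 0.9744] o=[0.1793, -0.2063, 0.1170] → [0.2704, -0.5676, -0.1399, 0.1476, -0.1698, 0.9744]
J4: z=[0.2180, 0.9665, 0.1354] o=[-0.0531, -0.1866, 0.3506] → [0.4362, -0.1205, 0.1578, 0.2180, 0.9665, 0.1354]
J5: z=[-0.6937, 0.0559, 0.7181] o=[0.4549, -0.3719, 0.8558] → [0.1527, -0.6248, 0.1962, -0.6937, 0.0559, 0.7181]
J6: z=[0.2271, -0.9291, 0.2917] o=[0.1609, -0.5291, 0.5841] → [-0.1307, -0.1734, -0.4504, 0.2271, -0.9291, 0.2917]
q̇ = J⁺·V = [0.9510, 0.4300, 0.9950, -0.6930, -0.2630, -0.3140]

0.9510 0.4300 0.9950 -0.6930 -0.2630 -0.3140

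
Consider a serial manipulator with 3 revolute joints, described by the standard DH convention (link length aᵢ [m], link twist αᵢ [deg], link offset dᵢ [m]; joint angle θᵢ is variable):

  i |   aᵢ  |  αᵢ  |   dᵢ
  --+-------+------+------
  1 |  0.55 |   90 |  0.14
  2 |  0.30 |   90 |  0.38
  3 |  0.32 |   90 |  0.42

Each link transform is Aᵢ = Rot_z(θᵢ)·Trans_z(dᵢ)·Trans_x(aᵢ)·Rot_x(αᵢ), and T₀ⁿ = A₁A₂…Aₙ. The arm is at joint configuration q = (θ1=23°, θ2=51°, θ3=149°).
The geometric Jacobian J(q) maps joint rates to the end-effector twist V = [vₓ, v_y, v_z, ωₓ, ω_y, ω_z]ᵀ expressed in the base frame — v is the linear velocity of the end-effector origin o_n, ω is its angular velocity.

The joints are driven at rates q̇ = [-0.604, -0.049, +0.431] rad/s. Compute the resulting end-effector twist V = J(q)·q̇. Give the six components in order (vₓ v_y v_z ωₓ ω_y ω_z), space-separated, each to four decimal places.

o_n = [1.0345, -0.1527, -0.1043]
J₁: ẑ×o_n = [0.1527, 1.0345, -0.0000], ω = ẑ
J2: z=[0.3907, -0.9205, 0.0000] o=[0.5063, 0.2149, 0.1400] → [0.2249, 0.0955, 0.3426, 0.3907, -0.9205, 0.0000]
J3: z=[0.7154, 0.3037, -0.6293] o=[0.8285, -0.0611, 0.3731] → [-0.2026, 0.2120, -0.1281, 0.7154, 0.3037, -0.6293]
V = J·q̇ = [-0.1906, -0.5382, -0.0720, 0.2892, 0.1760, -0.8752]

-0.1906 -0.5382 -0.0720 0.2892 0.1760 -0.8752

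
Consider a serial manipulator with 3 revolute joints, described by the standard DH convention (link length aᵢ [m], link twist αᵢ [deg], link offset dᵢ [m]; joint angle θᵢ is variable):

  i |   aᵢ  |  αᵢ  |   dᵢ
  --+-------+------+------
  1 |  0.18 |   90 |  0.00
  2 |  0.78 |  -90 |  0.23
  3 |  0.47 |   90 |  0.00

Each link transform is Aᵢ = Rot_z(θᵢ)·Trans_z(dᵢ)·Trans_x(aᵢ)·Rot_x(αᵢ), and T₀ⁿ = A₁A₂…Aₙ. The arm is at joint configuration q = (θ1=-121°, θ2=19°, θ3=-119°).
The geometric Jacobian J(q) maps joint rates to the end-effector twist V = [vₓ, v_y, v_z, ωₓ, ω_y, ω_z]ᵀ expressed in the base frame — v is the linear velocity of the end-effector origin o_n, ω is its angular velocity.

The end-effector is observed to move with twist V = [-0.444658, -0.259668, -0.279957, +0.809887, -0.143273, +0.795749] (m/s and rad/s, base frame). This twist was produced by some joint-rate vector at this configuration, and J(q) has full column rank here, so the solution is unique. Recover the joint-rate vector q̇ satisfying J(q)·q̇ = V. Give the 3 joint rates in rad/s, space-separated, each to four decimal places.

o_n = [-0.9111, -0.2716, 0.1798]
J₁: ẑ×o_n = [0.2716, -0.9111, 0.0000], ω = ẑ
J2: z=[-0.8572, 0.5150, 0.0000] o=[-0.0927, -0.1543, 0.0000] → [0.0926, 0.1541, 0.5221, -0.8572, 0.5150, 0.0000]
J3: z=[0.1677, 0.2791, 0.9455] o=[-0.6697, -0.6680, 0.2539] → [-0.3955, -0.2158, 0.1338, 0.1677, 0.2791, 0.9455]
q̇ = J⁺·V = [-0.0590, -0.7680, 0.9040]

-0.0590 -0.7680 0.9040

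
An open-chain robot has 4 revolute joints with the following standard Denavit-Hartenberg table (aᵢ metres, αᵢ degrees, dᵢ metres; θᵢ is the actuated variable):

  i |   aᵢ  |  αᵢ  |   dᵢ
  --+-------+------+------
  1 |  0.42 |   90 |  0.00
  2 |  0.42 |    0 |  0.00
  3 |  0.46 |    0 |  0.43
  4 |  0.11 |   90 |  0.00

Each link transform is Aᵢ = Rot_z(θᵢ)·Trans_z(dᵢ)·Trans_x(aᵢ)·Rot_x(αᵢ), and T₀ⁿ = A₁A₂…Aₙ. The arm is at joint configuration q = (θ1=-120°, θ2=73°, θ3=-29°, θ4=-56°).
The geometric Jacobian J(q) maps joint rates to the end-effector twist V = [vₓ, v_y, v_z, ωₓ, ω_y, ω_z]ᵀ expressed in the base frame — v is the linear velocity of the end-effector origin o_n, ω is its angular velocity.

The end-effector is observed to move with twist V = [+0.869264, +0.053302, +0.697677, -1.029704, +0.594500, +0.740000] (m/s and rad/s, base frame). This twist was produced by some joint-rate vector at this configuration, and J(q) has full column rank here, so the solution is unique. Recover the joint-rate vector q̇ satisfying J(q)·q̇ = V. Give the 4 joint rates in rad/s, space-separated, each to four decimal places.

0.7400 0.9750 0.3850 -0.1710

o_n = [-0.8630, -0.6348, 0.6983]
J₁: ẑ×o_n = [0.6348, -0.8630, 0.0000], ω = ẑ
J2: z=[-0.8660, 0.5000, 0.0000] o=[-0.2100, -0.3637, 0.0000] → [0.3492, 0.6048, 0.5613, -0.8660, 0.5000, 0.0000]
J3: z=[-0.8660, 0.5000, 0.0000] o=[-0.2714, -0.4701, 0.4016] → [0.1483, 0.2569, 0.4385, -0.8660, 0.5000, 0.0000]
J4: z=[-0.8660, 0.5000, 0.0000] o=[-0.8092, -0.5416, 0.7212] → [-0.0114, -0.0198, 0.1076, -0.8660, 0.5000, 0.0000]
q̇ = J⁺·V = [0.7400, 0.9750, 0.3850, -0.1710]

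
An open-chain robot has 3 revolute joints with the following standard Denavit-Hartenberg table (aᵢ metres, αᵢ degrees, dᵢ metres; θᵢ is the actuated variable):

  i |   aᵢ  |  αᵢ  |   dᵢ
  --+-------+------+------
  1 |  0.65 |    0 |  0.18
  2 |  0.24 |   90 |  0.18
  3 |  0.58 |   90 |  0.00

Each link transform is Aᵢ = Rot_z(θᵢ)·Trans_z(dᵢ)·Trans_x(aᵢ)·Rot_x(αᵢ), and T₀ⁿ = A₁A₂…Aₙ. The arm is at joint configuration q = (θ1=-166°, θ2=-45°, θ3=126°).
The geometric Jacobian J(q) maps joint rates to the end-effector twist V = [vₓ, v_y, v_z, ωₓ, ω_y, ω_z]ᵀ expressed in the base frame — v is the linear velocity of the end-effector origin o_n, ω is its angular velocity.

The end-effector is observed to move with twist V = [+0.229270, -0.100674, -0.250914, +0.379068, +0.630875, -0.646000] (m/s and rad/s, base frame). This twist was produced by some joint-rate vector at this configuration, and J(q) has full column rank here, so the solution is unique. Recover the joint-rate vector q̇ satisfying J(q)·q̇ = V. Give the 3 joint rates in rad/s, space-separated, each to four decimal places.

-0.2110 -0.4350 0.7360

o_n = [-0.5442, -0.2092, 0.8292]
J₁: ẑ×o_n = [0.2092, -0.5442, 0.0000], ω = ẑ
J2: z=[0.0000, 0.0000, 1.0000] o=[-0.6307, -0.1572, 0.1800] → [0.0520, 0.0865, -0.0000, 0.0000, 0.0000, 1.0000]
J3: z=[0.5150, 0.8572, 0.0000] o=[-0.8364, -0.0336, 0.3600] → [0.4022, -0.2417, -0.3409, 0.5150, 0.8572, 0.0000]
q̇ = J⁺·V = [-0.2110, -0.4350, 0.7360]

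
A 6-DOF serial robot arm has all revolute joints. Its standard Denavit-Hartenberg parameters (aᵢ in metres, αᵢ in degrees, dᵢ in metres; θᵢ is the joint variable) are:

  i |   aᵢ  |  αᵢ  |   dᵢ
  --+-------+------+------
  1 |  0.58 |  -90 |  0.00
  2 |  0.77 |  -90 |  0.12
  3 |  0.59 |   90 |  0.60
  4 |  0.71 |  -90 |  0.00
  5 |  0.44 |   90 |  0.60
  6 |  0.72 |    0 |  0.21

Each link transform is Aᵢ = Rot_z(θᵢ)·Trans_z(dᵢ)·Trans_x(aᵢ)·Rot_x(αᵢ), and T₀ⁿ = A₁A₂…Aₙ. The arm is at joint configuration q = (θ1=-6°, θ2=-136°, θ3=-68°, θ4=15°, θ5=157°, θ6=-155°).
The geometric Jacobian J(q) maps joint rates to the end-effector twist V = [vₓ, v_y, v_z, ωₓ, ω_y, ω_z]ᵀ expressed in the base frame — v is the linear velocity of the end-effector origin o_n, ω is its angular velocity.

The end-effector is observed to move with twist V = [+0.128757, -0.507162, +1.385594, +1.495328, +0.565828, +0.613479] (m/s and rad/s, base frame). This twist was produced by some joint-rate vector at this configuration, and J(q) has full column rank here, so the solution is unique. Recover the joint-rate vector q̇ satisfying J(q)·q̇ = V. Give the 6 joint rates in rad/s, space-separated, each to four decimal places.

0.5610 0.6530 0.7970 0.3800 0.3050 -0.6120

o_n = [0.4985, 1.3949, 1.8087]
J₁: ẑ×o_n = [-1.3949, 0.4985, 0.0000], ω = ẑ
J2: z=[0.1045, 0.9945, 0.0000] o=[0.5768, -0.0606, 0.0000] → [1.7988, -0.1891, 0.2301, 0.1045, 0.9945, 0.0000]
J3: z=[0.6909, -0.0726, 0.7193] o=[0.0385, 0.1166, 0.5349] → [-1.0120, -0.5492, 0.9165, 0.6909, -0.0726, 0.7193]
J4: z=[0.7025, 0.3028, -0.6441] o=[0.3521, 0.6337, 1.1200] → [0.6988, -0.5781, 0.4904, 0.7025, 0.3028, -0.6441]
J5: z=[0.7116, -0.3161, 0.6275] o=[0.3617, 1.2721, 1.4307] → [-0.1966, -0.1832, 0.1306, 0.7116, -0.3161, 0.6275]
J6: z=[-0.6413, 0.0725, 0.7638] o=[0.6624, 0.6662, 1.7407] → [-0.5517, -0.0816, -0.4554, -0.6413, 0.0725, 0.7638]
q̇ = J⁺·V = [0.5610, 0.6530, 0.7970, 0.3800, 0.3050, -0.6120]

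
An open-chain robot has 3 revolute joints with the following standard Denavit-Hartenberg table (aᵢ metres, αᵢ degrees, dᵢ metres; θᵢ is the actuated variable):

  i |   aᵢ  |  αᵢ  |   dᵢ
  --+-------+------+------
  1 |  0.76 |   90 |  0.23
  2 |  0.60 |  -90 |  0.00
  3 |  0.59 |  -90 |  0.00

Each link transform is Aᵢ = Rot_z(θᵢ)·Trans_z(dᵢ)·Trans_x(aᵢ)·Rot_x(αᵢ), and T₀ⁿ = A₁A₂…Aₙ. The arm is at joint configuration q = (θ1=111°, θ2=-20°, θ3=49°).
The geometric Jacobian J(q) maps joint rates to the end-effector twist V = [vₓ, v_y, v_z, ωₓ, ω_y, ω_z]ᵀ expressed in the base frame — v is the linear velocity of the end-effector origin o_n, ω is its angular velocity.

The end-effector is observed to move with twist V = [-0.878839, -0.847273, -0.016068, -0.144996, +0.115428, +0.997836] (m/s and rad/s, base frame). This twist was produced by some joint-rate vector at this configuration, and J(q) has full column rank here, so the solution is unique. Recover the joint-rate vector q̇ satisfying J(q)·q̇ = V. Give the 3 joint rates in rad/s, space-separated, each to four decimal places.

o_n = [-1.0205, 1.4159, -0.1076]
J₁: ẑ×o_n = [-1.4159, -1.0205, 0.0000], ω = ẑ
J2: z=[0.9336, 0.3584, 0.0000] o=[-0.2724, 0.7095, 0.2300] → [-0.1210, 0.3152, 0.9275, 0.9336, 0.3584, 0.0000]
J3: z=[-0.1226, 0.3193, 0.9397] o=[-0.4744, 1.2359, 0.0248] → [-0.2114, -0.5293, 0.1523, -0.1226, 0.3193, 0.9397]
q̇ = J⁺·V = [0.5590, -0.0940, 0.4670]

0.5590 -0.0940 0.4670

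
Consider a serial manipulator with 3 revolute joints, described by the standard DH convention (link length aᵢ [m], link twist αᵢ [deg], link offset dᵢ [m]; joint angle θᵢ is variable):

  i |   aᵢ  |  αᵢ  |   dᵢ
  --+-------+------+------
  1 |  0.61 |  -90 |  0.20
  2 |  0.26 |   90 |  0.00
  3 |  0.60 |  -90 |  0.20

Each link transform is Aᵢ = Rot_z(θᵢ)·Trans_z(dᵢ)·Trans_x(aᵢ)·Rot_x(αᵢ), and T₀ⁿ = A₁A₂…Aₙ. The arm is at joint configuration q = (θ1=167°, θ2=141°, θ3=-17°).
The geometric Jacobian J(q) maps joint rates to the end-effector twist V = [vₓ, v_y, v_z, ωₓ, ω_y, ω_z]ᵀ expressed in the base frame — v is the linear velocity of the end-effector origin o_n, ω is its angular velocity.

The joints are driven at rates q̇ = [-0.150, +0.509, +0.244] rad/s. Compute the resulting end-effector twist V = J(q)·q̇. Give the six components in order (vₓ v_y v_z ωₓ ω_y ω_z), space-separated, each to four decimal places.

0.3668 -0.2148 0.2388 -0.2641 -0.4614 -0.3396

o_n = [-0.0462, 0.1907, -0.4801]
J₁: ẑ×o_n = [-0.1907, -0.0462, 0.0000], ω = ẑ
J2: z=[-0.2250, -0.9744, 0.0000] o=[-0.5944, 0.1372, 0.2000] → [0.6627, -0.1530, 0.5221, -0.2250, -0.9744, 0.0000]
J3: z=[-0.6132, 0.1416, -0.7771] o=[-0.3975, 0.0918, 0.0364] → [0.0038, -0.5897, -0.1104, -0.6132, 0.1416, -0.7771]
V = J·q̇ = [0.3668, -0.2148, 0.2388, -0.2641, -0.4614, -0.3396]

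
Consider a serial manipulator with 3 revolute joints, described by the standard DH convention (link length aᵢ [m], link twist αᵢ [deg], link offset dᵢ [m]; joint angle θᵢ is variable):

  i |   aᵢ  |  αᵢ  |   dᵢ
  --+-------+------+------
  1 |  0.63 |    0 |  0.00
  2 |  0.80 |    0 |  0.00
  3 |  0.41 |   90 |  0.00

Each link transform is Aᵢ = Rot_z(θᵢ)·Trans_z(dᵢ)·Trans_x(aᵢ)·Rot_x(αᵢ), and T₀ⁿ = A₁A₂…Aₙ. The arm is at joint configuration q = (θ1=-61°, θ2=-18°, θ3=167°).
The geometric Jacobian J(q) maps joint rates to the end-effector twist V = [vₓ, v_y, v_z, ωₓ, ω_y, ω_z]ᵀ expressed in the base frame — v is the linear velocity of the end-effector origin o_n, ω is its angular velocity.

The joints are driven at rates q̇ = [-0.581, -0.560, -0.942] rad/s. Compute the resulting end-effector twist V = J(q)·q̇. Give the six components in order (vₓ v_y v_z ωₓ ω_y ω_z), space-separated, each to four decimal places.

o_n = [0.4724, -0.9266, 0.0000]
J₁: ẑ×o_n = [0.9266, 0.4724, -0.0000], ω = ẑ
J2: z=[0.0000, 0.0000, 1.0000] o=[0.3054, -0.5510, 0.0000] → [0.3756, 0.1670, -0.0000, 0.0000, 0.0000, 1.0000]
J3: z=[0.0000, 0.0000, 1.0000] o=[0.4581, -1.3363, 0.0000] → [-0.4098, 0.0143, 0.0000, 0.0000, 0.0000, 1.0000]
V = J·q̇ = [-0.3627, -0.3814, 0.0000, 0.0000, 0.0000, -2.0830]

-0.3627 -0.3814 0.0000 0.0000 0.0000 -2.0830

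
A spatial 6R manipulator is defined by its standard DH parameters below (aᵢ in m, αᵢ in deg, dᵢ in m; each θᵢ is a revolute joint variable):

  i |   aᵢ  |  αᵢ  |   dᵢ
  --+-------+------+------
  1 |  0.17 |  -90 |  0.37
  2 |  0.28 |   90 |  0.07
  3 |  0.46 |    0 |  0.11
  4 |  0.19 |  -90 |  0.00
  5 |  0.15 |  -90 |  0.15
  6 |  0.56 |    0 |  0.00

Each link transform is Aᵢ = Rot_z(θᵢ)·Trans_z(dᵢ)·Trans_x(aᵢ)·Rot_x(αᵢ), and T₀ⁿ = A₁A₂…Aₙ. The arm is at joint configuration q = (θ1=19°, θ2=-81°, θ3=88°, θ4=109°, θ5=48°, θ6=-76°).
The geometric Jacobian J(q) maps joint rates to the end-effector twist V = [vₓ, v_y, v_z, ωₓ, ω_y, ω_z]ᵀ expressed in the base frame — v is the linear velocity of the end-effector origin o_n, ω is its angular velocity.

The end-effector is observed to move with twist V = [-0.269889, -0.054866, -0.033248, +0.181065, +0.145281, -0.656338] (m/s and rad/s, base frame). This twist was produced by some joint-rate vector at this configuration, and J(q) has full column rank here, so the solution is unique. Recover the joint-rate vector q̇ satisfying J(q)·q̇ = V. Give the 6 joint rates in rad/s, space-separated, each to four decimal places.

-0.1810 0.2000 -0.5620 -0.1350 -0.0110 -0.6080

o_n = [0.3557, -0.1364, 0.4868]
J₁: ẑ×o_n = [0.1364, 0.3557, -0.0000], ω = ẑ
J2: z=[-0.3256, 0.9455, 0.0000] o=[0.1607, 0.0553, 0.3700] → [0.1104, 0.0380, -0.1219, -0.3256, 0.9455, 0.0000]
J3: z=[-0.9339, -0.3216, 0.1564] o=[0.1794, 0.1358, 0.6466] → [0.0940, -0.1216, 0.3109, -0.9339, -0.3216, 0.1564]
J4: z=[-0.9339, -0.3216, 0.1564] o=[-0.0707, 0.5359, 0.6796] → [0.1672, -0.1134, 0.7649, -0.9339, -0.3216, 0.1564]
J5: z=[0.3546, -0.8893, 0.2888] o=[-0.0794, 0.4741, 0.5002] → [0.1882, 0.1304, 0.1705, 0.3546, -0.8893, 0.2888]
J6: z=[0.6593, 0.4568, 0.5972] o=[0.0732, 0.3439, 0.4312] → [0.3122, 0.1321, -0.4457, 0.6593, 0.4568, 0.5972]
q̇ = J⁺·V = [-0.1810, 0.2000, -0.5620, -0.1350, -0.0110, -0.6080]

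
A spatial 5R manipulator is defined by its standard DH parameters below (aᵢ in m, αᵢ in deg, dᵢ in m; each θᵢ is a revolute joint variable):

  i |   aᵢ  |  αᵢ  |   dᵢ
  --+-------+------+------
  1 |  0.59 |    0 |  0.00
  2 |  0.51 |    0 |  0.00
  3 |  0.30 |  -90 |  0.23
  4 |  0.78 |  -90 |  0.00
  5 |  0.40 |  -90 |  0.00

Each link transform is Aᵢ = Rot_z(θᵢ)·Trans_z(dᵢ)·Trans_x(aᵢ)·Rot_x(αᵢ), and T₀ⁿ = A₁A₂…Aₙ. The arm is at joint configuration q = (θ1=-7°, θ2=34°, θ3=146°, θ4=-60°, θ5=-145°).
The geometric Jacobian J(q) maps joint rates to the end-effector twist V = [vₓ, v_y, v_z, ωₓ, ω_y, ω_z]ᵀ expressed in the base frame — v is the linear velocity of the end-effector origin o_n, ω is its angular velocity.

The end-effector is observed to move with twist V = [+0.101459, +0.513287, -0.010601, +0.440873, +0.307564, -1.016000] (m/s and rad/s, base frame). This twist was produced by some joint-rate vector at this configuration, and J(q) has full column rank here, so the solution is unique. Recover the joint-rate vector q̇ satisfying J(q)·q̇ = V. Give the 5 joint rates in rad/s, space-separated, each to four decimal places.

o_n = [0.4898, -0.0040, 0.6217]
J₁: ẑ×o_n = [0.0040, 0.4898, -0.0000], ω = ẑ
J2: z=[0.0000, 0.0000, 1.0000] o=[0.5856, -0.0719, 0.0000] → [-0.0679, -0.0958, 0.0000, 0.0000, 0.0000, 1.0000]
J3: z=[0.0000, 0.0000, 1.0000] o=[1.0400, 0.1596, 0.0000] → [0.1636, -0.5502, 0.0000, 0.0000, 0.0000, 1.0000]
J4: z=[-0.1219, -0.9925, 0.0000] o=[0.7423, 0.1962, 0.2300] → [-0.3888, 0.0477, -0.2262, -0.1219, -0.9925, 0.0000]
J5: z=[-0.8596, 0.1055, -0.5000] o=[0.3552, 0.2437, 0.9055] → [-0.1538, -0.3112, 0.1987, -0.8596, 0.1055, -0.5000]
q̇ = J⁺·V = [-0.1560, -0.3020, -0.7890, -0.3590, -0.4620]

-0.1560 -0.3020 -0.7890 -0.3590 -0.4620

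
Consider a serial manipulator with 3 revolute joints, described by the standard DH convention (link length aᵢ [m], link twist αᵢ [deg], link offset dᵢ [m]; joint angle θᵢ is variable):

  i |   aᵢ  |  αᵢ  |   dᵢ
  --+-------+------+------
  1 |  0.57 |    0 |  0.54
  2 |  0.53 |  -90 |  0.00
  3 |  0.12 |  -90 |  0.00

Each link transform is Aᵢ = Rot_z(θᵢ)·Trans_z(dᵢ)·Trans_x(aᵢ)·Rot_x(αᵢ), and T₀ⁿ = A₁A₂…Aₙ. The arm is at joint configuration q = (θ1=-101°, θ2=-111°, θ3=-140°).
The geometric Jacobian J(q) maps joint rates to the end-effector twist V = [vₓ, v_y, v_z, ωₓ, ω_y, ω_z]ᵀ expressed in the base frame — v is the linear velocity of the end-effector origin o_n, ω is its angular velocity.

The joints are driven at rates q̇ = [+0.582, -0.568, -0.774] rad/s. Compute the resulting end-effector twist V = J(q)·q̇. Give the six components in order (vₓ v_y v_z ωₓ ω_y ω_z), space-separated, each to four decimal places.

o_n = [-0.4803, -0.3274, 0.6171]
J₁: ẑ×o_n = [0.3274, -0.4803, 0.0000], ω = ẑ
J2: z=[0.0000, 0.0000, 1.0000] o=[-0.1088, -0.5595, 0.5400] → [-0.2321, -0.3715, 0.0000, 0.0000, 0.0000, 1.0000]
J3: z=[-0.5299, -0.8480, 0.0000] o=[-0.5582, -0.2787, 0.5400] → [-0.0654, 0.0409, 0.0919, -0.5299, -0.8480, 0.0000]
V = J·q̇ = [0.3730, -0.1001, -0.0712, 0.4102, 0.6564, 0.0140]

0.3730 -0.1001 -0.0712 0.4102 0.6564 0.0140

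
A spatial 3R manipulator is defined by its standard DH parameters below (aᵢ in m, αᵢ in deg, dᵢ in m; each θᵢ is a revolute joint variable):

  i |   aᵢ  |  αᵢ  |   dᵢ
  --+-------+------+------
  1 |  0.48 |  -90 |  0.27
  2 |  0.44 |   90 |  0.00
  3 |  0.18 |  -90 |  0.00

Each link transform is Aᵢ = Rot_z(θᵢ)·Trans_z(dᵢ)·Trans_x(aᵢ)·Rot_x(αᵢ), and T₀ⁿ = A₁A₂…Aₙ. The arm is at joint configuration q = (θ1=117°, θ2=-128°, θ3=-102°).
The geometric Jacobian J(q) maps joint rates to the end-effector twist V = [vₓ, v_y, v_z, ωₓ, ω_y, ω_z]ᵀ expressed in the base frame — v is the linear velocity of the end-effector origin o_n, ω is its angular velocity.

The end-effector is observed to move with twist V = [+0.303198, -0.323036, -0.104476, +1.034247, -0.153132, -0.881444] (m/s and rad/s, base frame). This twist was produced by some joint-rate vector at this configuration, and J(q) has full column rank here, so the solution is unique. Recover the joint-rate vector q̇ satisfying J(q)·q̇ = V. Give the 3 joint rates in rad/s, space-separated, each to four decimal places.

-0.4080 -0.8520 0.7690

o_n = [0.0515, 0.2868, 0.5872]
J₁: ẑ×o_n = [-0.2868, 0.0515, 0.0000], ω = ẑ
J2: z=[-0.8910, -0.4540, 0.0000] o=[-0.2179, 0.4277, 0.2700] → [-0.1440, 0.2827, 0.2479, -0.8910, -0.4540, 0.0000]
J3: z=[0.3577, -0.7021, -0.6157] o=[-0.0949, 0.1863, 0.6167] → [0.0826, -0.0796, 0.1387, 0.3577, -0.7021, -0.6157]
q̇ = J⁺·V = [-0.4080, -0.8520, 0.7690]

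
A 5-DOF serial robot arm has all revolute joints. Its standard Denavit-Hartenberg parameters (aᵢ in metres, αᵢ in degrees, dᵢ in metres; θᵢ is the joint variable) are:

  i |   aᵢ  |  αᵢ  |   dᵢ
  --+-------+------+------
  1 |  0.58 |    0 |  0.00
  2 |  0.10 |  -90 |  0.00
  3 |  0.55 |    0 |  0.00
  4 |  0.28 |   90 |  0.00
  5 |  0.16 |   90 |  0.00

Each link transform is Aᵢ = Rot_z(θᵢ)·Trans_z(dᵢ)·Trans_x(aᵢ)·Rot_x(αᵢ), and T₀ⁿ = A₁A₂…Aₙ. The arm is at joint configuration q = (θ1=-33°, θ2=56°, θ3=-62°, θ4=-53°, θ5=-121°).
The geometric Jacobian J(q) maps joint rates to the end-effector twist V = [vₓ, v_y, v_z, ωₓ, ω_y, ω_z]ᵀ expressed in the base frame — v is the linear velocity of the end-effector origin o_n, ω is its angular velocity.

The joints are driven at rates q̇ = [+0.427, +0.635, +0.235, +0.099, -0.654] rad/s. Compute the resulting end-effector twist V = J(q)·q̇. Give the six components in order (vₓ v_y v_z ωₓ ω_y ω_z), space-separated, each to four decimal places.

0.3289 0.6655 -0.1141 0.4151 0.5390 1.3384

o_n = [0.7929, -0.3348, 0.6647]
J₁: ẑ×o_n = [0.3348, 0.7929, -0.0000], ω = ẑ
J2: z=[0.0000, 0.0000, 1.0000] o=[0.4864, -0.3159, 0.0000] → [0.0189, 0.3065, -0.0000, 0.0000, 0.0000, 1.0000]
J3: z=[-0.3907, 0.9205, 0.0000] o=[0.5785, -0.2768, 0.0000] → [0.6119, 0.2597, -0.1747, -0.3907, 0.9205, 0.0000]
J4: z=[-0.3907, 0.9205, 0.0000] o=[0.8162, -0.1759, 0.4856] → [0.1648, 0.0700, 0.0835, -0.3907, 0.9205, 0.0000]
J5: z=[-0.8343, -0.3541, -0.4226] o=[0.7072, -0.2222, 0.7394] → [-0.0212, -0.0985, 0.1243, -0.8343, -0.3541, -0.4226]
V = J·q̇ = [0.3289, 0.6655, -0.1141, 0.4151, 0.5390, 1.3384]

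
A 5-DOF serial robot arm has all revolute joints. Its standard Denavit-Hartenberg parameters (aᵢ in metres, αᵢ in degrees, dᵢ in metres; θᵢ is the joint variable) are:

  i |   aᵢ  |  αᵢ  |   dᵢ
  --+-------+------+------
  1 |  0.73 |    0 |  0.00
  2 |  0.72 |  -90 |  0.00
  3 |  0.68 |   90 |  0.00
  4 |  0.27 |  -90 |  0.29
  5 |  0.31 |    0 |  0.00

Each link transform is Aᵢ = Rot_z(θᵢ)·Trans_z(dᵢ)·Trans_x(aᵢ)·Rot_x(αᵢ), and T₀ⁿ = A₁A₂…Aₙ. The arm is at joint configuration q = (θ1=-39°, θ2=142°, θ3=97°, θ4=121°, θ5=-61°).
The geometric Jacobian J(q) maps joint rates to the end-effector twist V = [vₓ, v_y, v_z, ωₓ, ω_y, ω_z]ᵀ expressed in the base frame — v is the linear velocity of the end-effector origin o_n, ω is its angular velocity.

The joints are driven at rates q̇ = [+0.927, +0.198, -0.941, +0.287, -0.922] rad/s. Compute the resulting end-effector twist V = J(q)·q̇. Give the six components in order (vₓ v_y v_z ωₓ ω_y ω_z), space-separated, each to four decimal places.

o_n = [-0.0583, 0.6487, -0.5285]
J₁: ẑ×o_n = [-0.6487, -0.0583, 0.0000], ω = ẑ
J2: z=[0.0000, 0.0000, 1.0000] o=[0.5673, -0.4594, 0.0000] → [-1.1081, -0.6256, 0.0000, 0.0000, 0.0000, 1.0000]
J3: z=[-0.9744, -0.2250, 0.0000] o=[0.4054, 0.2421, 0.0000] → [0.1189, -0.5149, -0.5005, -0.9744, -0.2250, 0.0000]
J4: z=[-0.2233, 0.9671, -0.1219] o=[0.4240, 0.1614, -0.6749] → [0.2010, 0.0915, 0.3576, -0.2233, 0.9671, -0.1219]
J5: z=[0.4783, 0.2176, 0.8508] o=[0.1299, 0.4063, -0.5722] → [-0.1967, -0.1810, 0.1569, 0.4783, 0.2176, 0.8508]
V = J·q̇ = [-0.6936, 0.4999, 0.4289, 0.4118, 0.2886, 0.3056]

-0.6936 0.4999 0.4289 0.4118 0.2886 0.3056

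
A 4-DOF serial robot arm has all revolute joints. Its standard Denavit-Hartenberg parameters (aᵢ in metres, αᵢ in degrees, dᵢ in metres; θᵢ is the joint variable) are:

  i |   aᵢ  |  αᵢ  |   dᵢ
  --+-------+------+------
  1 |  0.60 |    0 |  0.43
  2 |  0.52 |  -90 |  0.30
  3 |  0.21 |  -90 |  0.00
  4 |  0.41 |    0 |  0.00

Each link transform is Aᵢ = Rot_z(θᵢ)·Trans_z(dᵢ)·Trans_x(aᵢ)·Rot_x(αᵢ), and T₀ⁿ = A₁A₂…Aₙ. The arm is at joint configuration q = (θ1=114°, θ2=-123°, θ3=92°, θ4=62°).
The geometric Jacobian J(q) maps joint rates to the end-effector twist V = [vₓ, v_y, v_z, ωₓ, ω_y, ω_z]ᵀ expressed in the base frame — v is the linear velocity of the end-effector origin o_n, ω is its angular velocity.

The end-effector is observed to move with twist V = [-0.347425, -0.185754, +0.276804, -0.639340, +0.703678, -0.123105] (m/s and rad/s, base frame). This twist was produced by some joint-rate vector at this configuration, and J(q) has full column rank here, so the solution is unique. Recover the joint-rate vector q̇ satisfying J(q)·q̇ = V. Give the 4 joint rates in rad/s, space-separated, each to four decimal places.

o_n = [0.1991, 0.1114, 0.3278]
J₁: ẑ×o_n = [-0.1114, 0.1991, 0.0000], ω = ẑ
J2: z=[0.0000, 0.0000, 1.0000] o=[-0.2440, 0.5481, 0.4300] → [0.4367, 0.4431, -0.0000, 0.0000, 0.0000, 1.0000]
J3: z=[0.1564, 0.9877, 0.0000] o=[0.2696, 0.4668, 0.7300] → [-0.3973, 0.0629, 0.0140, 0.1564, 0.9877, 0.0000]
J4: z=[-0.9871, 0.1563, 0.0349] o=[0.2623, 0.4679, 0.5201] → [-0.0176, -0.1921, 0.3618, -0.9871, 0.1563, 0.0349]
q̇ = J⁺·V = [0.0600, -0.2090, 0.5950, 0.7420]

0.0600 -0.2090 0.5950 0.7420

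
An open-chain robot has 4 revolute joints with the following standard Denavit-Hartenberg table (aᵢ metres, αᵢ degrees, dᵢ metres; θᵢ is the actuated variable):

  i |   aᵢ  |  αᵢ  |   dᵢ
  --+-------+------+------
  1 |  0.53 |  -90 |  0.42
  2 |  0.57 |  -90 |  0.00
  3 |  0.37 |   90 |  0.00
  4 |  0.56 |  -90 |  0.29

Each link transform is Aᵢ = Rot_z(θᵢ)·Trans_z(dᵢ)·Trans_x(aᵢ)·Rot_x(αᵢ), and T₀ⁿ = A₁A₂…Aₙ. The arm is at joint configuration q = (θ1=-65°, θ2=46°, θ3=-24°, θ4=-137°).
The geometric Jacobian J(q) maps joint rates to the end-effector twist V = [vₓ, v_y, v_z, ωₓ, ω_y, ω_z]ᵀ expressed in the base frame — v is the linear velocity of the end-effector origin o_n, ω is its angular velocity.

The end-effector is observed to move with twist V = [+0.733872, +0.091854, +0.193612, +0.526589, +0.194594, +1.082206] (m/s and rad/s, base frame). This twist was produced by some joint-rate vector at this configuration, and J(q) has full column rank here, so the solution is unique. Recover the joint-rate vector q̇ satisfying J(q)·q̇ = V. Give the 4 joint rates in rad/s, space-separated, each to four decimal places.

o_n = [0.6877, -0.8860, 0.3861]
J₁: ẑ×o_n = [0.8860, 0.6877, -0.0000], ω = ẑ
J2: z=[0.9063, 0.4226, 0.0000] o=[0.2240, -0.4803, 0.4200] → [-0.0143, 0.0307, -0.5636, 0.9063, 0.4226, 0.0000]
J3: z=[-0.3040, 0.6519, -0.6947] o=[0.3913, -0.8392, 0.0100] → [0.2127, -0.0915, -0.1790, -0.3040, 0.6519, -0.6947]
J4: z=[0.7085, 0.6422, 0.2926] o=[0.6270, -0.9884, -0.2332] → [0.3677, -0.4210, 0.0335, 0.7085, 0.6422, 0.2926]
q̇ = J⁺·V = [0.5830, -0.1750, -0.3800, 0.8040]

0.5830 -0.1750 -0.3800 0.8040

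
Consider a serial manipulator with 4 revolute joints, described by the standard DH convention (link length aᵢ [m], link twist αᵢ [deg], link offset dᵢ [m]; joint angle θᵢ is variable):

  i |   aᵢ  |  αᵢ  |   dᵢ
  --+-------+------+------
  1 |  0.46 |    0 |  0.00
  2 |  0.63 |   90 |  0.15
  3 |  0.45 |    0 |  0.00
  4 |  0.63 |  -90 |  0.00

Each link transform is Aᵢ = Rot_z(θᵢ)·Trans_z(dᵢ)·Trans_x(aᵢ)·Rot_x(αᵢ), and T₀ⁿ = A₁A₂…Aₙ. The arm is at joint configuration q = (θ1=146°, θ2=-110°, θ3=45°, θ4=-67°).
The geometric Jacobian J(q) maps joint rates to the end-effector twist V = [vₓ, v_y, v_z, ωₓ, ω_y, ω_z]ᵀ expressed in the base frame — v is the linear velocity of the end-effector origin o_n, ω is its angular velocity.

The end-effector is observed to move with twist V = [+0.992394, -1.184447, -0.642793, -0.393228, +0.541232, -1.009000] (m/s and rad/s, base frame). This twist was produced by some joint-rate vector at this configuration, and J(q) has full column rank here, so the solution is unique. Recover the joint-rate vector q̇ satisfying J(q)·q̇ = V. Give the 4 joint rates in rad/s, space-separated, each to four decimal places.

-0.0290 -0.9800 -0.7920 0.1230

o_n = [0.8583, 1.1579, 0.2322]
J₁: ẑ×o_n = [-1.1579, 0.8583, 0.0000], ω = ẑ
J2: z=[0.0000, 0.0000, 1.0000] o=[-0.3814, 0.2572, 0.0000] → [-0.9007, 1.2397, 0.0000, 0.0000, 0.0000, 1.0000]
J3: z=[0.5878, -0.8090, 0.0000] o=[0.1283, 0.6275, 0.1500] → [-0.0665, -0.0483, 0.9023, 0.5878, -0.8090, 0.0000]
J4: z=[0.5878, -0.8090, 0.0000] o=[0.3858, 0.8146, 0.4682] → [0.1909, 0.1387, 0.5841, 0.5878, -0.8090, 0.0000]
q̇ = J⁺·V = [-0.0290, -0.9800, -0.7920, 0.1230]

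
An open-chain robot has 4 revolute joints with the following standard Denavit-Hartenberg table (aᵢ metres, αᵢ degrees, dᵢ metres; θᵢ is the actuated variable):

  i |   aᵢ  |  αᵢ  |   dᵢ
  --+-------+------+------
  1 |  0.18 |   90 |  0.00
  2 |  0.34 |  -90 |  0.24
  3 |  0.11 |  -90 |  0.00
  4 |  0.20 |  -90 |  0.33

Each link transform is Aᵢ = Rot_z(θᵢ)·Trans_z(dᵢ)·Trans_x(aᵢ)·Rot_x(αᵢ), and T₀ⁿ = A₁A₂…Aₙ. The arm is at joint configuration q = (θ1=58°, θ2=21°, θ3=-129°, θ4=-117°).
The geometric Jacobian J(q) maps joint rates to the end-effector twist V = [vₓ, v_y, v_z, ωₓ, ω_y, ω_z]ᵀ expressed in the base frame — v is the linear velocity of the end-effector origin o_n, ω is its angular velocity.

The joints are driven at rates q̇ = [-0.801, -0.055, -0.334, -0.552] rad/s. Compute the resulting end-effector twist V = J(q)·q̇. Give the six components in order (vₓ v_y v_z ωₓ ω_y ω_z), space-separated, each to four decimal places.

0.2718 -0.5749 -0.0777 -0.4900 -0.0249 -1.2666

o_n = [0.7430, 0.3160, 0.3758]
J₁: ẑ×o_n = [-0.3160, 0.7430, 0.0000], ω = ẑ
J2: z=[0.8480, -0.5299, 0.0000] o=[0.0954, 0.1526, 0.0000] → [-0.1991, -0.3187, 0.4817, 0.8480, -0.5299, 0.0000]
J3: z=[-0.1899, -0.3039, 0.9336] o=[0.4671, 0.2947, 0.1218] → [-0.0971, 0.3057, 0.0798, -0.1899, -0.3039, 0.9336]
J4: z=[0.9182, 0.2818, 0.2785] o=[0.5054, 0.1945, 0.0970] → [0.0447, -0.1898, 0.0446, 0.9182, 0.2818, 0.2785]
V = J·q̇ = [0.2718, -0.5749, -0.0777, -0.4900, -0.0249, -1.2666]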